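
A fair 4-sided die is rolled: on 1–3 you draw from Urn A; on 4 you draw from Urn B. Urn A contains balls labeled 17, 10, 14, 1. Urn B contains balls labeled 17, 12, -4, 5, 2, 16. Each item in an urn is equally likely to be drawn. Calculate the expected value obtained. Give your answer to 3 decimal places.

E[X | Urn A] = (17 + 10 + 14 + 1)/4 = 21/2
E[X | Urn B] = (17 + 12 − 4 + 5 + 2 + 16)/6 = 8
E[X] = (3/4)·21/2 + (1/4)·8 = 79/8 ≈ 9.875

9.875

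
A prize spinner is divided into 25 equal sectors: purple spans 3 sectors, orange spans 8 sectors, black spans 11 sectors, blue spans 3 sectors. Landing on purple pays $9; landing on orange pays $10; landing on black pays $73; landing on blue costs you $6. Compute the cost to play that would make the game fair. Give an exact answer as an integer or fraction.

892/25 dollars

E[payout] = (3/25)·9 + (8/25)·10 + (11/25)·73 + (3/25)·(-6) = 892/25
Fair fee = E[payout] = 892/25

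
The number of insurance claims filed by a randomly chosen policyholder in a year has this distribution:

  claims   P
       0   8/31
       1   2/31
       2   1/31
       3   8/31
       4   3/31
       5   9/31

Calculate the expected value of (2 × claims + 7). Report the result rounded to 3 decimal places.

E[2x+7] = (8/31)·7 + (2/31)·9 + (1/31)·11 + (8/31)·13 + (3/31)·15 + (9/31)·17
     = 387/31 ≈ 12.484

12.484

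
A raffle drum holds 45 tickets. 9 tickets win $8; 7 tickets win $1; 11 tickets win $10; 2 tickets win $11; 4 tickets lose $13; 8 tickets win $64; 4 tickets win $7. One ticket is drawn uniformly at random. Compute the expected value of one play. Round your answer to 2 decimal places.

E[payout] = (9/45)·8 + (7/45)·1 + (11/45)·10 + (2/45)·11 + (4/45)·(-13) + (8/45)·64 + (4/45)·7 = 233/15
≈ $15.53

$15.53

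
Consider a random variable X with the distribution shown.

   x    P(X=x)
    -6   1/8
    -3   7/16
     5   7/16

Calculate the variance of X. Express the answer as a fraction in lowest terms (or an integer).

1239/64

E[X] = (1/8)·(-6) + (7/16)·(-3) + (7/16)·5 = 1/8
E[X²] = (1/8)·36 + (7/16)·9 + (7/16)·25 = 155/8
Var(X) = 155/8 − (1/8)² = 1239/64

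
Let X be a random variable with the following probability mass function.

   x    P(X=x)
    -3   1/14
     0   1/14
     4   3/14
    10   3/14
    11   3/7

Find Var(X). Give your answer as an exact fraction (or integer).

591/28

E[X] = (1/14)·(-3) + (1/14)·0 + (3/14)·4 + (3/14)·10 + (3/7)·11 = 15/2
E[X²] = (1/14)·9 + (1/14)·0 + (3/14)·16 + (3/14)·100 + (3/7)·121 = 1083/14
Var(X) = 1083/14 − (15/2)² = 591/28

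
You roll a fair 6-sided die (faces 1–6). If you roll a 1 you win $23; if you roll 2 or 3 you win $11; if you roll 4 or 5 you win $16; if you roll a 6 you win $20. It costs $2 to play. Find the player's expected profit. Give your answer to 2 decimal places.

$14.17

E[payout] = (1/3)·11 + (1/3)·16 + (1/6)·20 + (1/6)·23 = 97/6
Expected profit = 97/6 − 2 = 85/6 ≈ $14.17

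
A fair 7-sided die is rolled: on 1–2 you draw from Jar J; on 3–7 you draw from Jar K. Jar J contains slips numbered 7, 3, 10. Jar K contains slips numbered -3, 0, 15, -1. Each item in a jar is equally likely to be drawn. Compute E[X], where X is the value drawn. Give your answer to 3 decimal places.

3.869

E[X | Jar J] = (7 + 3 + 10)/3 = 20/3
E[X | Jar K] = (-3 + 0 + 15 − 1)/4 = 11/4
E[X] = (2/7)·20/3 + (5/7)·11/4 = 325/84 ≈ 3.869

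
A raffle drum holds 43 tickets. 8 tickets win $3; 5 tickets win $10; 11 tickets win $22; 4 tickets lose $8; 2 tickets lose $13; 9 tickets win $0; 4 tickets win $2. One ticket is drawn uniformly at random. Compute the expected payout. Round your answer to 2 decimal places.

E[payout] = (8/43)·3 + (5/43)·10 + (11/43)·22 + (4/43)·(-8) + (2/43)·(-13) + (9/43)·0 + (4/43)·2 = 266/43
≈ $6.19

$6.19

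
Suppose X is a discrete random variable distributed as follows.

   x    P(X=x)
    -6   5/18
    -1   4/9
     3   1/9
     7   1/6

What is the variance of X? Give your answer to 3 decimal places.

E[X] = (5/18)·(-6) + (4/9)·(-1) + (1/9)·3 + (1/6)·7 = -11/18
E[X²] = (5/18)·36 + (4/9)·1 + (1/9)·9 + (1/6)·49 = 353/18
Var(X) = 353/18 − (-11/18)² = 6233/324 ≈ 19.238

19.238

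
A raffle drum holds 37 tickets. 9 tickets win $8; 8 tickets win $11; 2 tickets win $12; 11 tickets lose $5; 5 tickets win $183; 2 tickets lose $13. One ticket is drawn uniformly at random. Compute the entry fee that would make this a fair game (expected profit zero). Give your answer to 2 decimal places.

E[payout] = (9/37)·8 + (8/37)·11 + (2/37)·12 + (11/37)·(-5) + (5/37)·183 + (2/37)·(-13) = 1018/37
Fair fee = E[payout] = 1018/37 ≈ $27.51

$27.51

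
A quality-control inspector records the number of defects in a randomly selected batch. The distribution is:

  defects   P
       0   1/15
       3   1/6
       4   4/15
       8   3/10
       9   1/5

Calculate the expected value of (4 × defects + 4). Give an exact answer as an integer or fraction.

E[4x+4] = (1/15)·4 + (1/6)·16 + (4/15)·20 + (3/10)·36 + (1/5)·40
     = 406/15

406/15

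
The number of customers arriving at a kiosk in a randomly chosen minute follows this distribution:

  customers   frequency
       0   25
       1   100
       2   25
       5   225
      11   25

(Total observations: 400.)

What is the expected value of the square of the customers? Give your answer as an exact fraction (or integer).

177/8

Total = 400, so P(customers=0) = 25/400, etc.
E[X²] = (1/16)·0 + (1/4)·1 + (1/16)·4 + (9/16)·25 + (1/16)·121
     = 177/8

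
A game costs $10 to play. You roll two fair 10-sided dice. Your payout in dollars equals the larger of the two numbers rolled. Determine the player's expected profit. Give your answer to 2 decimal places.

Distribution of the larger of the two numbers rolled: 1 w.p. 1/100, 2 w.p. 3/100, 3 w.p. 1/20, 4 w.p. 7/100, 5 w.p. 9/100, 6 w.p. 11/100, …
E[payout] = (1/100)·1 + (3/100)·2 + (1/20)·3 + (7/100)·4 + (9/100)·5 + (11/100)·6 + (13/100)·7 + (3/20)·8 + (17/100)·9 + (19/100)·10 = 143/20
Expected profit = 143/20 − 10 = -57/20 ≈ -$2.85

-$2.85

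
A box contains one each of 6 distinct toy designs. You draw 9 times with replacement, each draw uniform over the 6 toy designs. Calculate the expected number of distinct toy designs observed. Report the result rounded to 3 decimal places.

Let Xⱼ=1 if type j appears at least once. P(Xⱼ=1) = 1 − ((6−1)/6)^9 = 8124571/10077696.
E[#distinct] = 6·8124571/10077696 = 8124571/1679616.
≈ 4.837

4.837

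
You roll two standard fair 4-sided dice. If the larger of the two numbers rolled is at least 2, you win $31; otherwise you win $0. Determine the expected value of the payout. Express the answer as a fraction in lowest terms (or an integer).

E[payout] = (1/16)·0 + (15/16)·31 = 465/16

465/16 dollars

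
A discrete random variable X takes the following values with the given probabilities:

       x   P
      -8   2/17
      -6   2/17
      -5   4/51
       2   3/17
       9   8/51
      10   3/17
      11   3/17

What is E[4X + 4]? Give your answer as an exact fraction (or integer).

E[4x+4] = (2/17)·(-28) + (2/17)·(-20) + (4/51)·(-16) + (3/17)·12 + (8/51)·40 + (3/17)·44 + (3/17)·48
     = 904/51

904/51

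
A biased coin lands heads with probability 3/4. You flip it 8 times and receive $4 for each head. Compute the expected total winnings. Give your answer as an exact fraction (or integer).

E[#heads] = 8·3/4 = 6 (linearity over flips).
E[winnings] = 4·6 = 24.

$24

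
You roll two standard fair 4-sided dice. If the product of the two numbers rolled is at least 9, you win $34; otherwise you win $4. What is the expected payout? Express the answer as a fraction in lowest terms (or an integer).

23/2 dollars

E[payout] = (3/4)·4 + (1/4)·34 = 23/2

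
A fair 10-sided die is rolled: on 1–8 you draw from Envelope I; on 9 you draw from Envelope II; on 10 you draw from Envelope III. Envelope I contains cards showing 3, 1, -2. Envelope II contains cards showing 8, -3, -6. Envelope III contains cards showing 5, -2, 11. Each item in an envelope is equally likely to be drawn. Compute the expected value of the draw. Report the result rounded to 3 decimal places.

0.967

E[X | Envelope I] = (3 + 1 − 2)/3 = 2/3
E[X | Envelope II] = (8 − 3 − 6)/3 = -1/3
E[X | Envelope III] = (5 − 2 + 11)/3 = 14/3
E[X] = (4/5)·2/3 + (1/10)·(-1/3) + (1/10)·14/3 = 29/30 ≈ 0.967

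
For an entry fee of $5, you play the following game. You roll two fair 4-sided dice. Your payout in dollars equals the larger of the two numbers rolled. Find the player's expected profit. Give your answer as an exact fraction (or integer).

-15/8 dollars

Distribution of the larger of the two numbers rolled: 1 w.p. 1/16, 2 w.p. 3/16, 3 w.p. 5/16, 4 w.p. 7/16
E[payout] = (1/16)·1 + (3/16)·2 + (5/16)·3 + (7/16)·4 = 25/8
Expected profit = 25/8 − 5 = -15/8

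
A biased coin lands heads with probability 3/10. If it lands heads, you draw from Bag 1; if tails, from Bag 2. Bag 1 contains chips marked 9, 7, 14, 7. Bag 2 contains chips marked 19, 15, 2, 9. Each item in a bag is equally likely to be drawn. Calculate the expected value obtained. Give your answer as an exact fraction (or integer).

213/20

E[X | Bag 1] = (9 + 7 + 14 + 7)/4 = 37/4
E[X | Bag 2] = (19 + 15 + 2 + 9)/4 = 45/4
E[X] = (3/10)·37/4 + (7/10)·45/4 = 213/20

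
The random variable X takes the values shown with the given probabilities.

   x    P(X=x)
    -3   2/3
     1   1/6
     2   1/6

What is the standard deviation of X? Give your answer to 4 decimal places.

E[X] = -3/2, E[X²] = 41/6
Var(X) = E[X²] − (E[X])² = 41/6 − 9/4 = 55/12
SD(X) = √(55/12) ≈ 2.1409

2.1409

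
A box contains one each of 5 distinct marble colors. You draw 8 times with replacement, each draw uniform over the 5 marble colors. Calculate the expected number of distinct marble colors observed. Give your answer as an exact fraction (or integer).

325089/78125

Let Xⱼ=1 if type j appears at least once. P(Xⱼ=1) = 1 − ((5−1)/5)^8 = 325089/390625.
E[#distinct] = 5·325089/390625 = 325089/78125.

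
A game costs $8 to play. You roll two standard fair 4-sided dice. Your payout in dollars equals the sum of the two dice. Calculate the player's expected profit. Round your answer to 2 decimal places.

Distribution of the sum of the two dice: 2 w.p. 1/16, 3 w.p. 1/8, 4 w.p. 3/16, 5 w.p. 1/4, 6 w.p. 3/16, 7 w.p. 1/8, …
E[payout] = (1/16)·2 + (1/8)·3 + (3/16)·4 + (1/4)·5 + (3/16)·6 + (1/8)·7 + (1/16)·8 = 5
Expected profit = 5 − 8 = -3 ≈ -$3.00

-$3.00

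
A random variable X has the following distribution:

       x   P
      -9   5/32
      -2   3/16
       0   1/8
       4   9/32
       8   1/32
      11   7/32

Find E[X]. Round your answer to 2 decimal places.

2.00

E[X] = (5/32)·(-9) + (3/16)·(-2) + (1/8)·0 + (9/32)·4 + (1/32)·8 + (7/32)·11
     = 2 ≈ 2.00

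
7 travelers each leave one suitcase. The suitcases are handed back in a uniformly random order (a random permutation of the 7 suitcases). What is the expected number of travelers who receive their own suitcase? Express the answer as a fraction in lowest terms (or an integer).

1

Let Xᵢ = 1 if person i gets their own suitcase. For each i, P(Xᵢ=1) = 1/7.
By linearity of expectation, E[X₁+…+X_7] = 7·(1/7) = 1.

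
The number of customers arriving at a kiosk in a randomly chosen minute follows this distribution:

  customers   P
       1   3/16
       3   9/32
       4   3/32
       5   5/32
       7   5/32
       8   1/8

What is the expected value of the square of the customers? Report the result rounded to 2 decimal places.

E[X²] = (3/16)·1 + (9/32)·9 + (3/32)·16 + (5/32)·25 + (5/32)·49 + (1/8)·64
     = 761/32 ≈ 23.78

23.78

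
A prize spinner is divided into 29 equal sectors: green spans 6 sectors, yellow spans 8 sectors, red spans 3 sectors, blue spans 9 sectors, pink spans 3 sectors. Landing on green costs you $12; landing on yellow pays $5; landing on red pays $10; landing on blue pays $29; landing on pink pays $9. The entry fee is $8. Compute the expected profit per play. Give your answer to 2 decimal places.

E[payout] = (6/29)·(-12) + (8/29)·5 + (3/29)·10 + (9/29)·29 + (3/29)·9 = 286/29
Expected profit = 286/29 − 8 = 54/29 ≈ $1.86

$1.86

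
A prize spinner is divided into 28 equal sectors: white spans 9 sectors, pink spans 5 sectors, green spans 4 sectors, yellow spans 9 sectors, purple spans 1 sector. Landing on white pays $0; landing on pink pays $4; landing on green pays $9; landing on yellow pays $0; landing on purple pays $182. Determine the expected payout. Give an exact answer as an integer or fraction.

E[payout] = (9/28)·0 + (5/28)·4 + (4/28)·9 + (9/28)·0 + (1/28)·182 = 17/2

17/2 dollars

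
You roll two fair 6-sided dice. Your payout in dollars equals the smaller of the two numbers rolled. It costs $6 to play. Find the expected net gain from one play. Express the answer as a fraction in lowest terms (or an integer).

Distribution of the smaller of the two numbers rolled: 1 w.p. 11/36, 2 w.p. 1/4, 3 w.p. 7/36, 4 w.p. 5/36, 5 w.p. 1/12, 6 w.p. 1/36
E[payout] = (11/36)·1 + (1/4)·2 + (7/36)·3 + (5/36)·4 + (1/12)·5 + (1/36)·6 = 91/36
Expected profit = 91/36 − 6 = -125/36

-125/36 dollars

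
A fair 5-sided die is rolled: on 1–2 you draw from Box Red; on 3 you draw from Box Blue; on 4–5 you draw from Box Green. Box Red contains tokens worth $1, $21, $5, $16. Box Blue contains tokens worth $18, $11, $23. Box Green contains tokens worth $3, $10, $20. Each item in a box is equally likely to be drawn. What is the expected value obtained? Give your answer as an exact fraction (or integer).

E[X | Box Red] = (1 + 21 + 5 + 16)/4 = 43/4
E[X | Box Blue] = (18 + 11 + 23)/3 = 52/3
E[X | Box Green] = (3 + 10 + 20)/3 = 11
E[X] = (2/5)·43/4 + (1/5)·52/3 + (2/5)·11 = 73/6

73/6 dollars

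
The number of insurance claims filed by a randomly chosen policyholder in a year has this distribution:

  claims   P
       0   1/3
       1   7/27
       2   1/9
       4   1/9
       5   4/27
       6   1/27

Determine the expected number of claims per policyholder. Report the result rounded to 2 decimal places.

E[X] = (1/3)·0 + (7/27)·1 + (1/9)·2 + (1/9)·4 + (4/27)·5 + (1/27)·6
     = 17/9 ≈ 1.89

1.89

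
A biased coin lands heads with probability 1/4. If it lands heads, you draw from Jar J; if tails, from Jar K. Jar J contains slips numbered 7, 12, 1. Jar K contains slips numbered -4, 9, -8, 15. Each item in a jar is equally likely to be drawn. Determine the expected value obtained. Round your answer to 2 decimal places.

3.92

E[X | Jar J] = (7 + 12 + 1)/3 = 20/3
E[X | Jar K] = (-4 + 9 − 8 + 15)/4 = 3
E[X] = (1/4)·20/3 + (3/4)·3 = 47/12 ≈ 3.92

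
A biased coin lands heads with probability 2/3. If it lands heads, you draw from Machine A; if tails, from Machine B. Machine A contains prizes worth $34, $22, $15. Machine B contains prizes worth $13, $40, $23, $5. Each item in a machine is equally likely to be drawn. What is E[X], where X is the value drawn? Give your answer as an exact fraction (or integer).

E[X | Machine A] = (34 + 22 + 15)/3 = 71/3
E[X | Machine B] = (13 + 40 + 23 + 5)/4 = 81/4
E[X] = (2/3)·71/3 + (1/3)·81/4 = 811/36

811/36 dollars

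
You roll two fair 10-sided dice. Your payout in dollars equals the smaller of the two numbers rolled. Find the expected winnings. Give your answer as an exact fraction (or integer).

Distribution of the smaller of the two numbers rolled: 1 w.p. 19/100, 2 w.p. 17/100, 3 w.p. 3/20, 4 w.p. 13/100, 5 w.p. 11/100, 6 w.p. 9/100, …
E[payout] = (19/100)·1 + (17/100)·2 + (3/20)·3 + (13/100)·4 + (11/100)·5 + (9/100)·6 + (7/100)·7 + (1/20)·8 + (3/100)·9 + (1/100)·10 = 77/20

77/20 dollars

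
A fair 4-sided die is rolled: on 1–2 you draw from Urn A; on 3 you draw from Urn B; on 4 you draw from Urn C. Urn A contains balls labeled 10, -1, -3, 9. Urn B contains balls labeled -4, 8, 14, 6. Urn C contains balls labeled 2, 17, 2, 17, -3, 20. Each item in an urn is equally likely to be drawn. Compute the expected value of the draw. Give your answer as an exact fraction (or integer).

E[X | Urn A] = (10 − 1 − 3 + 9)/4 = 15/4
E[X | Urn B] = (-4 + 8 + 14 + 6)/4 = 6
E[X | Urn C] = (2 + 17 + 2 + 17 − 3 + 20)/6 = 55/6
E[X] = (1/2)·15/4 + (1/4)·6 + (1/4)·55/6 = 17/3

17/3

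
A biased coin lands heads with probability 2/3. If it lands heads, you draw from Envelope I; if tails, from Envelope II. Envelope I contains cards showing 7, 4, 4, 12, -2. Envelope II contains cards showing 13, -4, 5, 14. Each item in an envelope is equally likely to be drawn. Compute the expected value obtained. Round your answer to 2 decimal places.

E[X | Envelope I] = (7 + 4 + 4 + 12 − 2)/5 = 5
E[X | Envelope II] = (13 − 4 + 5 + 14)/4 = 7
E[X] = (2/3)·5 + (1/3)·7 = 17/3 ≈ 5.67

5.67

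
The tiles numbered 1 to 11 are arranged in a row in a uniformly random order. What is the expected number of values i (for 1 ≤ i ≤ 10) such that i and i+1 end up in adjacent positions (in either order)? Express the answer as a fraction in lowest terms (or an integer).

For each i ∈ {1,…,10}, let Xᵢ = 1 if i and i+1 are adjacent. P(Xᵢ=1) = 2·(11−1)!/11! = 2/11.
By linearity, E[ΣXᵢ] = (10)·(2/11) = 20/11.

20/11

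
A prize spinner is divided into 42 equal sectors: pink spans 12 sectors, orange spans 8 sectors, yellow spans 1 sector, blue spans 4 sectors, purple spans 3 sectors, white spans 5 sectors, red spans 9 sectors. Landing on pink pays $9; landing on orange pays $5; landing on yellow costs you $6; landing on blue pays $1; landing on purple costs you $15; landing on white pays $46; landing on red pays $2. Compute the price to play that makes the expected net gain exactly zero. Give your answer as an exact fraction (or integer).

E[payout] = (12/42)·9 + (8/42)·5 + (1/42)·(-6) + (4/42)·1 + (3/42)·(-15) + (5/42)·46 + (9/42)·2 = 349/42
Fair fee = E[payout] = 349/42

349/42 dollars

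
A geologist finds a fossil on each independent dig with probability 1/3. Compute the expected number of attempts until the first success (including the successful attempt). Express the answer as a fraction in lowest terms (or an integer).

3

For a geometric distribution, E[trials] = 1/p = 1/(1/3) = 3.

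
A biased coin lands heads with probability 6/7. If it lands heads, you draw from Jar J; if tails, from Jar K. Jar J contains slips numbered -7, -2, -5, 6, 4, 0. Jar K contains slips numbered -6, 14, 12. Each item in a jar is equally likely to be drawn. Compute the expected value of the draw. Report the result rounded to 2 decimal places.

E[X | Jar J] = (-7 − 2 − 5 + 6 + 4 + 0)/6 = -2/3
E[X | Jar K] = (-6 + 14 + 12)/3 = 20/3
E[X] = (6/7)·(-2/3) + (1/7)·20/3 = 8/21 ≈ 0.38

0.38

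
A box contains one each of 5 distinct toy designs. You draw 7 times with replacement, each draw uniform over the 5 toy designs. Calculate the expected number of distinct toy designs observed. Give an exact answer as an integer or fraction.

Let Xⱼ=1 if type j appears at least once. P(Xⱼ=1) = 1 − ((5−1)/5)^7 = 61741/78125.
E[#distinct] = 5·61741/78125 = 61741/15625.

61741/15625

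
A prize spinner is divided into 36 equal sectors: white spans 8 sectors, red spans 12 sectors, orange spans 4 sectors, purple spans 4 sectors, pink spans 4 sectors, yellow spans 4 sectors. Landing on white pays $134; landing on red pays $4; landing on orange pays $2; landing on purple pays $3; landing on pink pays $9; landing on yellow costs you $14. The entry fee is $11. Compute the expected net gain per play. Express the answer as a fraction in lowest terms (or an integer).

181/9 dollars

E[payout] = (8/36)·134 + (12/36)·4 + (4/36)·2 + (4/36)·3 + (4/36)·9 + (4/36)·(-14) = 280/9
Expected profit = 280/9 − 11 = 181/9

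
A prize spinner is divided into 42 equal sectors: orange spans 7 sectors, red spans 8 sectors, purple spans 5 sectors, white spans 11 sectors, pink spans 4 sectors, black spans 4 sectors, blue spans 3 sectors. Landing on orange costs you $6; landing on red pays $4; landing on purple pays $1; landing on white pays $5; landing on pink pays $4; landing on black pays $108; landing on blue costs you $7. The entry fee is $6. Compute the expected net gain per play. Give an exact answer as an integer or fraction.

E[payout] = (7/42)·(-6) + (8/42)·4 + (5/42)·1 + (11/42)·5 + (4/42)·4 + (4/42)·108 + (3/42)·(-7) = 159/14
Expected profit = 159/14 − 6 = 75/14

75/14 dollars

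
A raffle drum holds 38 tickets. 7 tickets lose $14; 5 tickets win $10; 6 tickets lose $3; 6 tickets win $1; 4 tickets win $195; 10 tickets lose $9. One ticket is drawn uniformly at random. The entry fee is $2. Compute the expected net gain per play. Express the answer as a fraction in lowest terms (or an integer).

E[payout] = (7/38)·(-14) + (5/38)·10 + (6/38)·(-3) + (6/38)·1 + (4/38)·195 + (10/38)·(-9) = 315/19
Expected profit = 315/19 − 2 = 277/19

277/19 dollars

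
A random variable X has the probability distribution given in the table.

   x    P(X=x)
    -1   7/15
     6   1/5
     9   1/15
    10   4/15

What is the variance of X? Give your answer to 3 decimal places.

E[X] = (7/15)·(-1) + (1/5)·6 + (1/15)·9 + (4/15)·10 = 4
E[X²] = (7/15)·1 + (1/5)·36 + (1/15)·81 + (4/15)·100 = 596/15
Var(X) = 596/15 − (4)² = 356/15 ≈ 23.733

23.733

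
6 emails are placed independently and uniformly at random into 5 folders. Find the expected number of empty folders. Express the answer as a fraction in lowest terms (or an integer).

Let Xⱼ=1 if folder j is empty. P(Xⱼ=1) = ((5-1)/5)^6 = 4096/15625.
By linearity, E[#empty] = 5·4096/15625 = 4096/3125.

4096/3125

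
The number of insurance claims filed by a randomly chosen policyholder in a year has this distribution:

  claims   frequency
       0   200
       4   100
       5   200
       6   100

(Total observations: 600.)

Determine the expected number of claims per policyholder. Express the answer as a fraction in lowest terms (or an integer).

Total = 600, so P(claims=0) = 200/600, etc.
E[X] = (1/3)·0 + (1/6)·4 + (1/3)·5 + (1/6)·6
     = 10/3

10/3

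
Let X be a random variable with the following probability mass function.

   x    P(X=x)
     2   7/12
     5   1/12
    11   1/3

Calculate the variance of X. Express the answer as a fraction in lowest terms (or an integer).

275/16

E[X] = (7/12)·2 + (1/12)·5 + (1/3)·11 = 21/4
E[X²] = (7/12)·4 + (1/12)·25 + (1/3)·121 = 179/4
Var(X) = 179/4 − (21/4)² = 275/16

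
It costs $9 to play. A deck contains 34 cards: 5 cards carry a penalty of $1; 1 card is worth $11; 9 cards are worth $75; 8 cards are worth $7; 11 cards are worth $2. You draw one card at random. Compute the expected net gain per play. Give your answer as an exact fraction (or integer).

E[payout] = (5/34)·(-1) + (1/34)·11 + (9/34)·75 + (8/34)·7 + (11/34)·2 = 759/34
Expected profit = 759/34 − 9 = 453/34

453/34 dollars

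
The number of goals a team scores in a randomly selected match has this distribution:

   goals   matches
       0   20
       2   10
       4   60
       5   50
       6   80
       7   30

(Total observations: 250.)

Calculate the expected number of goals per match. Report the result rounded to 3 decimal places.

4.800

Total = 250, so P(goals=0) = 20/250, etc.
E[X] = (2/25)·0 + (1/25)·2 + (6/25)·4 + (1/5)·5 + (8/25)·6 + (3/25)·7
     = 24/5 ≈ 4.800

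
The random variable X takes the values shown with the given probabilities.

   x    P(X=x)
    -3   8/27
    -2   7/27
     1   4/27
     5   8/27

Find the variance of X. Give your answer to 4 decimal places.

11.2099

E[X] = (8/27)·(-3) + (7/27)·(-2) + (4/27)·1 + (8/27)·5 = 2/9
E[X²] = (8/27)·9 + (7/27)·4 + (4/27)·1 + (8/27)·25 = 304/27
Var(X) = 304/27 − (2/9)² = 908/81 ≈ 11.2099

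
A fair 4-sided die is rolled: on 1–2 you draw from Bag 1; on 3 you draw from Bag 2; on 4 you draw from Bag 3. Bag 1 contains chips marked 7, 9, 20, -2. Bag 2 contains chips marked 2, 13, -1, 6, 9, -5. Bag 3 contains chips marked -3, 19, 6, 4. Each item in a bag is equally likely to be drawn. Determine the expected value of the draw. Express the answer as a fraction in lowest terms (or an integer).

55/8

E[X | Bag 1] = (7 + 9 + 20 − 2)/4 = 17/2
E[X | Bag 2] = (2 + 13 − 1 + 6 + 9 − 5)/6 = 4
E[X | Bag 3] = (-3 + 19 + 6 + 4)/4 = 13/2
E[X] = (1/2)·17/2 + (1/4)·4 + (1/4)·13/2 = 55/8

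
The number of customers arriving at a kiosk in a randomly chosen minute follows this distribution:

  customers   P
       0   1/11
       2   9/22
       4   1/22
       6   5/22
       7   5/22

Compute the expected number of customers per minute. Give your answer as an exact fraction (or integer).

E[X] = (1/11)·0 + (9/22)·2 + (1/22)·4 + (5/22)·6 + (5/22)·7
     = 87/22

87/22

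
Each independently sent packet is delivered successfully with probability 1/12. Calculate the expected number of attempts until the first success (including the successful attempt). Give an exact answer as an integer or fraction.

12

For a geometric distribution, E[trials] = 1/p = 1/(1/12) = 12.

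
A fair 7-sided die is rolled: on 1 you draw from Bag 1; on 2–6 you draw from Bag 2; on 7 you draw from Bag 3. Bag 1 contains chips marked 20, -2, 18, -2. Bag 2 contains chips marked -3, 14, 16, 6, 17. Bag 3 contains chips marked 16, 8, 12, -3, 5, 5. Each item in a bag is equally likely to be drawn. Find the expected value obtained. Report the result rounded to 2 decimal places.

E[X | Bag 1] = (20 − 2 + 18 − 2)/4 = 17/2
E[X | Bag 2] = (-3 + 14 + 16 + 6 + 17)/5 = 10
E[X | Bag 3] = (16 + 8 + 12 − 3 + 5 + 5)/6 = 43/6
E[X] = (1/7)·17/2 + (5/7)·10 + (1/7)·43/6 = 197/21 ≈ 9.38

9.38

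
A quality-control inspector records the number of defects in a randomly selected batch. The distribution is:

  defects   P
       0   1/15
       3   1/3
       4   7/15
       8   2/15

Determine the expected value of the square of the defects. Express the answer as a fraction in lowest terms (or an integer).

E[X²] = (1/15)·0 + (1/3)·9 + (7/15)·16 + (2/15)·64
     = 19

19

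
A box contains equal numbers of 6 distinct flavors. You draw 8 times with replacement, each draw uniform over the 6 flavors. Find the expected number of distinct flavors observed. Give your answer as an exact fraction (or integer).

Let Xⱼ=1 if type j appears at least once. P(Xⱼ=1) = 1 − ((6−1)/6)^8 = 1288991/1679616.
E[#distinct] = 6·1288991/1679616 = 1288991/279936.

1288991/279936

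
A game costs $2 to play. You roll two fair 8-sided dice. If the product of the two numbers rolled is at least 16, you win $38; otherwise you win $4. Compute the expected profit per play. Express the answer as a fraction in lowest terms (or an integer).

E[payout] = (31/64)·4 + (33/64)·38 = 689/32
Expected profit = 689/32 − 2 = 625/32

625/32 dollars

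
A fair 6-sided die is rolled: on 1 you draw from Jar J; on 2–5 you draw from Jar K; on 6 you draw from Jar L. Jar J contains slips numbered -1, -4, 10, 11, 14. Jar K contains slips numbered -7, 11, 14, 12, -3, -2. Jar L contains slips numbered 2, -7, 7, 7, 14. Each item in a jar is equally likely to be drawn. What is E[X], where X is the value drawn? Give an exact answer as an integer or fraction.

E[X | Jar J] = (-1 − 4 + 10 + 11 + 14)/5 = 6
E[X | Jar K] = (-7 + 11 + 14 + 12 − 3 − 2)/6 = 25/6
E[X | Jar L] = (2 − 7 + 7 + 7 + 14)/5 = 23/5
E[X] = (1/6)·6 + (2/3)·25/6 + (1/6)·23/5 = 409/90

409/90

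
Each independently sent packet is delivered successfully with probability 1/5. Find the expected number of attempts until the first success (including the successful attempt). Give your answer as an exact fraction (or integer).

For a geometric distribution, E[trials] = 1/p = 1/(1/5) = 5.

5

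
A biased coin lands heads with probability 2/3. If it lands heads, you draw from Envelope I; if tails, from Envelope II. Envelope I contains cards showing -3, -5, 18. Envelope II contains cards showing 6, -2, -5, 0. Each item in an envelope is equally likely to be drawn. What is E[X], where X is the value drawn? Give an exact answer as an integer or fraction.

E[X | Envelope I] = (-3 − 5 + 18)/3 = 10/3
E[X | Envelope II] = (6 − 2 − 5 + 0)/4 = -1/4
E[X] = (2/3)·10/3 + (1/3)·(-1/4) = 77/36

77/36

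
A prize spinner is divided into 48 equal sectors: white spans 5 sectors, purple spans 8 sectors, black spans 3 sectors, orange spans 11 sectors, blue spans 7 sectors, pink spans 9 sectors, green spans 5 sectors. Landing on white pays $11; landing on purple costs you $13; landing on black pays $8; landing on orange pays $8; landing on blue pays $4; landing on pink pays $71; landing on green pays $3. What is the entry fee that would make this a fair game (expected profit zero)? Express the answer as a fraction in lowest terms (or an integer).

745/48 dollars

E[payout] = (5/48)·11 + (8/48)·(-13) + (3/48)·8 + (11/48)·8 + (7/48)·4 + (9/48)·71 + (5/48)·3 = 745/48
Fair fee = E[payout] = 745/48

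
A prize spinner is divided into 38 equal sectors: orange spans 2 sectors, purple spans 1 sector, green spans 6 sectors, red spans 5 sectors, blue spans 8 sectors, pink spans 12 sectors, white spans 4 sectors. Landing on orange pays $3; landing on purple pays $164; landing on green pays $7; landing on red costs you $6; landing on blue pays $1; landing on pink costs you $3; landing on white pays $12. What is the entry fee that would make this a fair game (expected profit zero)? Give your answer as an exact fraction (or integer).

101/19 dollars

E[payout] = (2/38)·3 + (1/38)·164 + (6/38)·7 + (5/38)·(-6) + (8/38)·1 + (12/38)·(-3) + (4/38)·12 = 101/19
Fair fee = E[payout] = 101/19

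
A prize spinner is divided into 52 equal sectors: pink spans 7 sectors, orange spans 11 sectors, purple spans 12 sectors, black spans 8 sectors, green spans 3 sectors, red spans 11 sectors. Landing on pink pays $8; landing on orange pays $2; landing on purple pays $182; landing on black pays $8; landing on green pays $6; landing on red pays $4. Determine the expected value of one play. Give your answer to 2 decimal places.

$45.92

E[payout] = (7/52)·8 + (11/52)·2 + (12/52)·182 + (8/52)·8 + (3/52)·6 + (11/52)·4 = 597/13
≈ $45.92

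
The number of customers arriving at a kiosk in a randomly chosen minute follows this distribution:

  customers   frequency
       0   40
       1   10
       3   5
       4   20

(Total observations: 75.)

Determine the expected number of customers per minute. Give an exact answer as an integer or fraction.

Total = 75, so P(customers=0) = 40/75, etc.
E[X] = (8/15)·0 + (2/15)·1 + (1/15)·3 + (4/15)·4
     = 7/5

7/5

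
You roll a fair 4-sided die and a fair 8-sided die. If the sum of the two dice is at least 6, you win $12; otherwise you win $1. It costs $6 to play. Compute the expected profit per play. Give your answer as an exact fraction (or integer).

E[payout] = (5/16)·1 + (11/16)·12 = 137/16
Expected profit = 137/16 − 6 = 41/16

41/16 dollars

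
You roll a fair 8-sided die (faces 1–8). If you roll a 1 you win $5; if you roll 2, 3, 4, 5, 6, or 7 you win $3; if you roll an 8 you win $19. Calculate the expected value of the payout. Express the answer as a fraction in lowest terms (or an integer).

21/4 dollars

E[payout] = (3/4)·3 + (1/8)·5 + (1/8)·19 = 21/4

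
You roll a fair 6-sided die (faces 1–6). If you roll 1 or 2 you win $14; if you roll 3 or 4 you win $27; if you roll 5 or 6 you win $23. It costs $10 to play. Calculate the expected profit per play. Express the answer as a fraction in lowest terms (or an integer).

34/3 dollars

E[payout] = (1/3)·14 + (1/3)·23 + (1/3)·27 = 64/3
Expected profit = 64/3 − 10 = 34/3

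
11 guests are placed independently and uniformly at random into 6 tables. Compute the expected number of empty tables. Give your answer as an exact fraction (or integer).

48828125/60466176

Let Xⱼ=1 if table j is empty. P(Xⱼ=1) = ((6-1)/6)^11 = 48828125/362797056.
By linearity, E[#empty] = 6·48828125/362797056 = 48828125/60466176.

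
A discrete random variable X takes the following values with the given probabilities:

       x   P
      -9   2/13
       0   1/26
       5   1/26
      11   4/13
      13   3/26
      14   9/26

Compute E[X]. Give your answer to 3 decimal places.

E[X] = (2/13)·(-9) + (1/26)·0 + (1/26)·5 + (4/13)·11 + (3/26)·13 + (9/26)·14
     = 111/13 ≈ 8.538

8.538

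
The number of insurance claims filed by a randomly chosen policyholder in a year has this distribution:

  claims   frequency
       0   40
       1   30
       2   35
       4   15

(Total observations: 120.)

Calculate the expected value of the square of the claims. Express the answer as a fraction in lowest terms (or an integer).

Total = 120, so P(claims=0) = 40/120, etc.
E[X²] = (1/3)·0 + (1/4)·1 + (7/24)·4 + (1/8)·16
     = 41/12

41/12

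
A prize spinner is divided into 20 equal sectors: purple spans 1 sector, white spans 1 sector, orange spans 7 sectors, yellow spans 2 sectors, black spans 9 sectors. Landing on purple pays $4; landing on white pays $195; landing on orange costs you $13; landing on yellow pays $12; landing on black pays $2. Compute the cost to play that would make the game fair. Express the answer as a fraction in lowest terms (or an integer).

15/2 dollars

E[payout] = (1/20)·4 + (1/20)·195 + (7/20)·(-13) + (2/20)·12 + (9/20)·2 = 15/2
Fair fee = E[payout] = 15/2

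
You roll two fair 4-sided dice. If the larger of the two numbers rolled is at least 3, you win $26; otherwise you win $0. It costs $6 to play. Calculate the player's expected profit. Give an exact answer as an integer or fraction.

E[payout] = (1/4)·0 + (3/4)·26 = 39/2
Expected profit = 39/2 − 6 = 27/2

27/2 dollars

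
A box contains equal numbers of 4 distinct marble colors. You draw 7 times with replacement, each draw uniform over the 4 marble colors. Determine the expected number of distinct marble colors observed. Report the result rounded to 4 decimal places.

Let Xⱼ=1 if type j appears at least once. P(Xⱼ=1) = 1 − ((4−1)/4)^7 = 14197/16384.
E[#distinct] = 4·14197/16384 = 14197/4096.
≈ 3.4661

3.4661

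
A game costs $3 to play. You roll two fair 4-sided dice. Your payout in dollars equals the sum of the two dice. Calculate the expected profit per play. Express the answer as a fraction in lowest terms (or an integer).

Distribution of the sum of the two dice: 2 w.p. 1/16, 3 w.p. 1/8, 4 w.p. 3/16, 5 w.p. 1/4, 6 w.p. 3/16, 7 w.p. 1/8, …
E[payout] = (1/16)·2 + (1/8)·3 + (3/16)·4 + (1/4)·5 + (3/16)·6 + (1/8)·7 + (1/16)·8 = 5
Expected profit = 5 − 3 = 2

$2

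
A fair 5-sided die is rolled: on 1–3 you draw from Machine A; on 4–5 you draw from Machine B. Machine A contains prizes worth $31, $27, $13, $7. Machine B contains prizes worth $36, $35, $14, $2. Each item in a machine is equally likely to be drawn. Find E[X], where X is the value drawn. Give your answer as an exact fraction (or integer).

102/5 dollars

E[X | Machine A] = (31 + 27 + 13 + 7)/4 = 39/2
E[X | Machine B] = (36 + 35 + 14 + 2)/4 = 87/4
E[X] = (3/5)·39/2 + (2/5)·87/4 = 102/5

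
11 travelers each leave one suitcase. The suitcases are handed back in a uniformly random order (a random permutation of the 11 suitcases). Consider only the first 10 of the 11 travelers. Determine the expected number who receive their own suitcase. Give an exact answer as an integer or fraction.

10/11

Let Xᵢ = 1 if person i gets their own suitcase. For each i, P(Xᵢ=1) = 1/11.
By linearity of expectation, E[X₁+…+X_10] = 10·(1/11) = 10/11.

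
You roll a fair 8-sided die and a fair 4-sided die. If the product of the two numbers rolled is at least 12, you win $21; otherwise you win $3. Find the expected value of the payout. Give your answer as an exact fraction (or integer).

E[payout] = (9/16)·3 + (7/16)·21 = 87/8

87/8 dollars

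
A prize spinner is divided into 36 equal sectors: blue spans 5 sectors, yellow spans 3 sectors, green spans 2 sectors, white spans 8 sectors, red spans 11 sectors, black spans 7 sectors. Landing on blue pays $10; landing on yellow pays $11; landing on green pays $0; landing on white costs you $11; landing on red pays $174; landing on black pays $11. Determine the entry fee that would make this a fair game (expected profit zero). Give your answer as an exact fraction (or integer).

E[payout] = (5/36)·10 + (3/36)·11 + (2/36)·0 + (8/36)·(-11) + (11/36)·174 + (7/36)·11 = 331/6
Fair fee = E[payout] = 331/6

331/6 dollars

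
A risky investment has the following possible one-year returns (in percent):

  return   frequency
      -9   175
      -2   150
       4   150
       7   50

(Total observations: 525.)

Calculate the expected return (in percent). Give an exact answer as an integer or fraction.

Total = 525, so P(return=-9) = 175/525, etc.
E[X] = (1/3)·(-9) + (2/7)·(-2) + (2/7)·4 + (2/21)·7
     = -37/21

-37/21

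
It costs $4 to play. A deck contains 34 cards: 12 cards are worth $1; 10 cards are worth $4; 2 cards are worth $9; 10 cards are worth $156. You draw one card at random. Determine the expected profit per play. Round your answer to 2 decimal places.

E[payout] = (12/34)·1 + (10/34)·4 + (2/34)·9 + (10/34)·156 = 815/17
Expected profit = 815/17 − 4 = 747/17 ≈ $43.94

$43.94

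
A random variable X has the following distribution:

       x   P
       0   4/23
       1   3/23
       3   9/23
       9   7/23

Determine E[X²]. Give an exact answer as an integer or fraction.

651/23

E[X²] = (4/23)·0 + (3/23)·1 + (9/23)·9 + (7/23)·81
     = 651/23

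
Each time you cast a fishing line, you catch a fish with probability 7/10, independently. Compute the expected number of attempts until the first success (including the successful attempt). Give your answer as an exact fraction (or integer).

For a geometric distribution, E[trials] = 1/p = 1/(7/10) = 10/7.

10/7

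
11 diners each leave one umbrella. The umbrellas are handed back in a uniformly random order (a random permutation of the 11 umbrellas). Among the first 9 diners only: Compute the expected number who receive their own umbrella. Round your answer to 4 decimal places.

Let Xᵢ = 1 if person i gets their own umbrella. For each i, P(Xᵢ=1) = 1/11.
By linearity of expectation, E[X₁+…+X_9] = 9·(1/11) = 9/11.
≈ 0.8182

0.8182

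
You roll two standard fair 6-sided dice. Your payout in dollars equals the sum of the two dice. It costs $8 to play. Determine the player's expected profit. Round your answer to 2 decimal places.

Distribution of the sum of the two dice: 2 w.p. 1/36, 3 w.p. 1/18, 4 w.p. 1/12, 5 w.p. 1/9, 6 w.p. 5/36, 7 w.p. 1/6, …
E[payout] = (1/36)·2 + (1/18)·3 + (1/12)·4 + (1/9)·5 + (5/36)·6 + (1/6)·7 + (5/36)·8 + (1/9)·9 + (1/12)·10 + (1/18)·11 + (1/36)·12 = 7
Expected profit = 7 − 8 = -1 ≈ -$1.00

-$1.00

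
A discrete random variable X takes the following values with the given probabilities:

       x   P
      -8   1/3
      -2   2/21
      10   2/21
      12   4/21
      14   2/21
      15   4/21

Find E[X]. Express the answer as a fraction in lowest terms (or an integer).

E[X] = (1/3)·(-8) + (2/21)·(-2) + (2/21)·10 + (4/21)·12 + (2/21)·14 + (4/21)·15
     = 32/7

32/7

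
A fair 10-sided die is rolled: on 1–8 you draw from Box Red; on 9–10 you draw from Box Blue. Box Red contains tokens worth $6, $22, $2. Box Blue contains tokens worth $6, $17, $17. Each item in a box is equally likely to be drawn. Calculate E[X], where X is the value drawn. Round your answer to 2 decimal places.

$10.67

E[X | Box Red] = (6 + 22 + 2)/3 = 10
E[X | Box Blue] = (6 + 17 + 17)/3 = 40/3
E[X] = (4/5)·10 + (1/5)·40/3 = 32/3 ≈ 10.67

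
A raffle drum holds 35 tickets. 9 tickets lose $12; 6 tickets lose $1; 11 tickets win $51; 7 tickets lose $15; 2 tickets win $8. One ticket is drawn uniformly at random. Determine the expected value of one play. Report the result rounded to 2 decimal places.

$10.23

E[payout] = (9/35)·(-12) + (6/35)·(-1) + (11/35)·51 + (7/35)·(-15) + (2/35)·8 = 358/35
≈ $10.23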